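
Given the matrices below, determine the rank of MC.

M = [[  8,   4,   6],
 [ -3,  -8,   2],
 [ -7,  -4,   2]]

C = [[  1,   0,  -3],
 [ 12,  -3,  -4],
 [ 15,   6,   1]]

First compute MC:
[[146,  24, -34],
 [-69,  36,  43],
 [-25,  24,  39]]
Now row reduce the product.
R2 ← R2 + (69/146)·R1: [0, 3456/73, 1966/73]
R3 ← R3 + (25/146)·R1: [0, 2052/73, 2422/73]
R3 ← R3 − (19/32)·R2: [0, 0, 275/16]
3 nonzero rows, so rank(MC) = 3.

3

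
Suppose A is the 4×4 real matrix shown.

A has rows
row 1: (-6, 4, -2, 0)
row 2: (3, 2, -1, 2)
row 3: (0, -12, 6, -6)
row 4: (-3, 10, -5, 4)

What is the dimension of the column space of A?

2

Row reduce to echelon form.
R2 ← R2 + (1/2)·R1: [0, 4, -2, 2]
R4 ← R4 − (1/2)·R1: [0, 8, -4, 4]
R3 ← R3 + (3)·R2: [0, 0, 0, 0]
R4 ← R4 − (2)·R2: [0, 0, 0, 0]
Echelon form has 2 nonzero rows, so rank(A) = 2.
The column space has dimension equal to the rank: 2.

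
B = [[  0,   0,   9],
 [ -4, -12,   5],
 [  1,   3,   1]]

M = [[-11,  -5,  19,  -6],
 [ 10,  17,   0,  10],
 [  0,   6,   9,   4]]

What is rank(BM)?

2

First compute BM:
[[  0,  54,  81,  36],
 [-76, -154, -31, -76],
 [ 19,  52,  28,  28]]
Now row reduce the product.
Swap R1 ↔ R2
R3 ← R3 + (1/4)·R1: [0, 27/2, 81/4, 9]
R3 ← R3 − (1/4)·R2: [0, 0, 0, 0]
2 nonzero rows, so rank(BM) = 2.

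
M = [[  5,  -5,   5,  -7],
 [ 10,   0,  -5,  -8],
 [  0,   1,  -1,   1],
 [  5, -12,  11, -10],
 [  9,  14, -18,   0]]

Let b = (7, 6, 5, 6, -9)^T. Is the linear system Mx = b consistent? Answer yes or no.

no

Row reduce the augmented matrix [M | b].
R2 ← R2 − (2)·R1: [0, 10, -15, 6, -8]
R4 ← R4 − R1: [0, -7, 6, -3, -1]
R5 ← R5 − (9/5)·R1: [0, 23, -27, 63/5, -108/5]
R3 ← R3 − (1/10)·R2: [0, 0, 1/2, 2/5, 29/5]
R4 ← R4 + (7/10)·R2: [0, 0, -9/2, 6/5, -33/5]
R5 ← R5 − (23/10)·R2: [0, 0, 15/2, -6/5, -16/5]
R4 ← R4 + (9)·R3: [0, 0, 0, 24/5, 228/5]
R5 ← R5 − (15)·R3: [0, 0, 0, -36/5, -451/5]
R5 ← R5 + (3/2)·R4: [0, 0, 0, 0, -109/5]
The echelon form has 5 nonzero rows; the last pivot sits in the augmented column, so rank(M) = 4 but rank([M|b]) = 5.
Since the ranks differ, the system is inconsistent.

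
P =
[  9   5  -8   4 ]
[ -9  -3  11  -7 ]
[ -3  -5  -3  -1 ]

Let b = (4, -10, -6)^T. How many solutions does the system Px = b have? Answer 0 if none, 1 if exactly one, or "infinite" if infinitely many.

Row reduce the augmented matrix [P | b].
R2 ← R2 + R1: [0, 2, 3, -3, -6]
R3 ← R3 + (1/3)·R1: [0, -10/3, -17/3, 1/3, -14/3]
R3 ← R3 + (5/3)·R2: [0, 0, -2/3, -14/3, -44/3]
The echelon form has 3 nonzero rows, and every pivot lies in the first 4 columns, so rank(P) = rank([P|b]) = 3.
The system is consistent.
rank = 3 < 4 unknowns, so there are infinitely many solutions.

infinite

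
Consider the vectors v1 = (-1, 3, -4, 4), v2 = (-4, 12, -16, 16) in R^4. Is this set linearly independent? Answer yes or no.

no

Form the matrix with these vectors as rows and row reduce.
R2 ← R2 − (4)·R1: [0, 0, 0, 0]
1 nonzero row, so the 2 vectors span a space of dimension 1.
Since 1 < 2, the vectors are linearly dependent.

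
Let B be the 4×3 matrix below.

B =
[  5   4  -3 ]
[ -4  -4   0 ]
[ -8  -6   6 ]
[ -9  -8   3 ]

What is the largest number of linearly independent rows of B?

2

Row reduce to echelon form.
R2 ← R2 + (4/5)·R1: [0, -4/5, -12/5]
R3 ← R3 + (8/5)·R1: [0, 2/5, 6/5]
R4 ← R4 + (9/5)·R1: [0, -4/5, -12/5]
R3 ← R3 + (1/2)·R2: [0, 0, 0]
R4 ← R4 − R2: [0, 0, 0]
Echelon form has 2 nonzero rows, so rank(B) = 2.
The rank gives the maximum number of linearly independent rows: 2.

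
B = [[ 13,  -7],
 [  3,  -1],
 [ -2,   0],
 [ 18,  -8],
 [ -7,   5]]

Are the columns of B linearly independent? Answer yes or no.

Row reduce B to echelon form.
R2 ← R2 − (3/13)·R1: [0, 8/13]
R3 ← R3 + (2/13)·R1: [0, -14/13]
R4 ← R4 − (18/13)·R1: [0, 22/13]
R5 ← R5 + (7/13)·R1: [0, 16/13]
R3 ← R3 + (7/4)·R2: [0, 0]
R4 ← R4 − (11/4)·R2: [0, 0]
R5 ← R5 − (2)·R2: [0, 0]
2 pivots among 2 columns.
Every column is a pivot column, so the columns are linearly independent.

yes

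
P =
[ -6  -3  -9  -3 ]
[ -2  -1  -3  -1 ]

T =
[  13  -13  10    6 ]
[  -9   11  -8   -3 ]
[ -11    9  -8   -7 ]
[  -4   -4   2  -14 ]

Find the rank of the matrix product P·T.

1

First compute PT:
[[ 60, -24,  30,  78],
 [ 20,  -8,  10,  26]]
Now row reduce the product.
R2 ← R2 − (1/3)·R1: [0, 0, 0, 0]
1 nonzero row, so rank(PT) = 1.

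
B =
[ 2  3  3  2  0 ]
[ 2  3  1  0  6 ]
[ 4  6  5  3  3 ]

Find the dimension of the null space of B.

3

Row reduce to echelon form.
R2 ← R2 − R1: [0, 0, -2, -2, 6]
R3 ← R3 − (2)·R1: [0, 0, -1, -1, 3]
R3 ← R3 − (1/2)·R2: [0, 0, 0, 0, 0]
2 nonzero rows, so rank(B) = 2.
B has 5 columns; by rank–nullity, nullity = 5 − 2 = 3.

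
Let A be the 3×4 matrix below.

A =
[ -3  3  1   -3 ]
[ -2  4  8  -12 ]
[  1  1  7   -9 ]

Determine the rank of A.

2

Row reduce to echelon form.
R2 ← R2 − (2/3)·R1: [0, 2, 22/3, -10]
R3 ← R3 + (1/3)·R1: [0, 2, 22/3, -10]
R3 ← R3 − R2: [0, 0, 0, 0]
Echelon form has 2 nonzero rows, so rank(A) = 2.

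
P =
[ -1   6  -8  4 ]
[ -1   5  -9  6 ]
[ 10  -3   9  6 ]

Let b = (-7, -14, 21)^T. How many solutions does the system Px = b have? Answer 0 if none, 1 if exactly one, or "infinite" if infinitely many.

Row reduce the augmented matrix [P | b].
R2 ← R2 − R1: [0, -1, -1, 2, -7]
R3 ← R3 + (10)·R1: [0, 57, -71, 46, -49]
R3 ← R3 + (57)·R2: [0, 0, -128, 160, -448]
The echelon form has 3 nonzero rows, and every pivot lies in the first 4 columns, so rank(P) = rank([P|b]) = 3.
The system is consistent.
rank = 3 < 4 unknowns, so there are infinitely many solutions.

infinite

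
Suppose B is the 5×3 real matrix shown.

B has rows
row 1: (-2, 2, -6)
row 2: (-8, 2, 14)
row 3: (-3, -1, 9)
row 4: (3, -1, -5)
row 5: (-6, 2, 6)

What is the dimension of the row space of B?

3

Row reduce to echelon form.
R2 ← R2 − (4)·R1: [0, -6, 38]
R3 ← R3 − (3/2)·R1: [0, -4, 18]
R4 ← R4 + (3/2)·R1: [0, 2, -14]
R5 ← R5 − (3)·R1: [0, -4, 24]
R3 ← R3 − (2/3)·R2: [0, 0, -22/3]
R4 ← R4 + (1/3)·R2: [0, 0, -4/3]
R5 ← R5 − (2/3)·R2: [0, 0, -4/3]
R4 ← R4 − (2/11)·R3: [0, 0, 0]
R5 ← R5 − (2/11)·R3: [0, 0, 0]
Echelon form has 3 nonzero rows, so rank(B) = 3.
The row space has dimension equal to the rank: 3.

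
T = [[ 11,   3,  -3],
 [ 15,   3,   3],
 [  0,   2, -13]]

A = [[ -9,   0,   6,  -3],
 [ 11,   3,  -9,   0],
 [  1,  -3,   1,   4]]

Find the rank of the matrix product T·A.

First compute TA:
[[-69,  18,  36, -45],
 [-99,   0,  66, -33],
 [  9,  45, -31, -52]]
Now row reduce the product.
R2 ← R2 − (33/23)·R1: [0, -594/23, 330/23, 726/23]
R3 ← R3 + (3/23)·R1: [0, 1089/23, -605/23, -1331/23]
R3 ← R3 + (11/6)·R2: [0, 0, 0, 0]
2 nonzero rows, so rank(TA) = 2.

2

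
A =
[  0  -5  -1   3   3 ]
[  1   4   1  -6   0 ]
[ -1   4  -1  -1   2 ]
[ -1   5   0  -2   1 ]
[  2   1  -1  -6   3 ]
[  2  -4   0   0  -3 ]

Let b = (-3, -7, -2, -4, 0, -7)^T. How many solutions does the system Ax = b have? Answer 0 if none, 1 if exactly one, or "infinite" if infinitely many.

0

Row reduce the augmented matrix [A | b].
Swap R1 ↔ R2
R3 ← R3 + R1: [0, 8, 0, -7, 2, -9]
R4 ← R4 + R1: [0, 9, 1, -8, 1, -11]
R5 ← R5 − (2)·R1: [0, -7, -3, 6, 3, 14]
R6 ← R6 − (2)·R1: [0, -12, -2, 12, -3, 7]
R3 ← R3 + (8/5)·R2: [0, 0, -8/5, -11/5, 34/5, -69/5]
R4 ← R4 + (9/5)·R2: [0, 0, -4/5, -13/5, 32/5, -82/5]
R5 ← R5 − (7/5)·R2: [0, 0, -8/5, 9/5, -6/5, 91/5]
R6 ← R6 − (12/5)·R2: [0, 0, 2/5, 24/5, -51/5, 71/5]
R4 ← R4 − (1/2)·R3: [0, 0, 0, -3/2, 3, -19/2]
R5 ← R5 − R3: [0, 0, 0, 4, -8, 32]
R6 ← R6 + (1/4)·R3: [0, 0, 0, 17/4, -17/2, 43/4]
R5 ← R5 + (8/3)·R4: [0, 0, 0, 0, 0, 20/3]
R6 ← R6 + (17/6)·R4: [0, 0, 0, 0, 0, -97/6]
R6 ← R6 + (97/40)·R5: [0, 0, 0, 0, 0, 0]
The echelon form has 5 nonzero rows; the last pivot sits in the augmented column, so rank(A) = 4 but rank([A|b]) = 5.
Since the ranks differ, the system is inconsistent.
It has no solutions.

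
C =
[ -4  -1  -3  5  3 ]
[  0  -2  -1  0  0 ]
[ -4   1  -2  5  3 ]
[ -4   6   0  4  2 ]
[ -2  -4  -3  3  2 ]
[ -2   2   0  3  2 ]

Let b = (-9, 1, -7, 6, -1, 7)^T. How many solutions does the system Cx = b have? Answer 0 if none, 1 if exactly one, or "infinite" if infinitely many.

Row reduce the augmented matrix [C | b].
R3 ← R3 − R1: [0, 2, 1, 0, 0, 2]
R4 ← R4 − R1: [0, 7, 3, -1, -1, 15]
R5 ← R5 − (1/2)·R1: [0, -7/2, -3/2, 1/2, 1/2, 7/2]
R6 ← R6 − (1/2)·R1: [0, 5/2, 3/2, 1/2, 1/2, 23/2]
R3 ← R3 + R2: [0, 0, 0, 0, 0, 3]
R4 ← R4 + (7/2)·R2: [0, 0, -1/2, -1, -1, 37/2]
R5 ← R5 − (7/4)·R2: [0, 0, 1/4, 1/2, 1/2, 7/4]
R6 ← R6 + (5/4)·R2: [0, 0, 1/4, 1/2, 1/2, 51/4]
Swap R3 ↔ R4
R5 ← R5 + (1/2)·R3: [0, 0, 0, 0, 0, 11]
R6 ← R6 + (1/2)·R3: [0, 0, 0, 0, 0, 22]
R5 ← R5 − (11/3)·R4: [0, 0, 0, 0, 0, 0]
R6 ← R6 − (22/3)·R4: [0, 0, 0, 0, 0, 0]
The echelon form has 4 nonzero rows; the last pivot sits in the augmented column, so rank(C) = 3 but rank([C|b]) = 4.
Since the ranks differ, the system is inconsistent.
It has no solutions.

0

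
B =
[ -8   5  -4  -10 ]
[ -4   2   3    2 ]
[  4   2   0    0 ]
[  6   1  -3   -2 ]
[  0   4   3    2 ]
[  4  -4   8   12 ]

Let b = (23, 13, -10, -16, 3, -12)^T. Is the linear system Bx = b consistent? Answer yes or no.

yes

Row reduce the augmented matrix [B | b].
R2 ← R2 − (1/2)·R1: [0, -1/2, 5, 7, 3/2]
R3 ← R3 + (1/2)·R1: [0, 9/2, -2, -5, 3/2]
R4 ← R4 + (3/4)·R1: [0, 19/4, -6, -19/2, 5/4]
R6 ← R6 + (1/2)·R1: [0, -3/2, 6, 7, -1/2]
R3 ← R3 + (9)·R2: [0, 0, 43, 58, 15]
R4 ← R4 + (19/2)·R2: [0, 0, 83/2, 57, 31/2]
R5 ← R5 + (8)·R2: [0, 0, 43, 58, 15]
R6 ← R6 − (3)·R2: [0, 0, -9, -14, -5]
R4 ← R4 − (83/86)·R3: [0, 0, 0, 44/43, 44/43]
R5 ← R5 − R3: [0, 0, 0, 0, 0]
R6 ← R6 + (9/43)·R3: [0, 0, 0, -80/43, -80/43]
R6 ← R6 + (20/11)·R4: [0, 0, 0, 0, 0]
The echelon form has 4 nonzero rows, and every pivot lies in the first 4 columns, so rank(B) = rank([B|b]) = 4.
The system is consistent.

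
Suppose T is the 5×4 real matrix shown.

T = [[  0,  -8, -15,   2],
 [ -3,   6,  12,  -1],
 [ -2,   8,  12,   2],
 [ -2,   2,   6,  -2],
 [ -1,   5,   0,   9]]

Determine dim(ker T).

1

Row reduce to echelon form.
Swap R1 ↔ R2
R3 ← R3 − (2/3)·R1: [0, 4, 4, 8/3]
R4 ← R4 − (2/3)·R1: [0, -2, -2, -4/3]
R5 ← R5 − (1/3)·R1: [0, 3, -4, 28/3]
R3 ← R3 + (1/2)·R2: [0, 0, -7/2, 11/3]
R4 ← R4 − (1/4)·R2: [0, 0, 7/4, -11/6]
R5 ← R5 + (3/8)·R2: [0, 0, -77/8, 121/12]
R4 ← R4 + (1/2)·R3: [0, 0, 0, 0]
R5 ← R5 − (11/4)·R3: [0, 0, 0, 0]
3 nonzero rows, so rank(T) = 3.
T has 4 columns; by rank–nullity, nullity = 4 − 3 = 1.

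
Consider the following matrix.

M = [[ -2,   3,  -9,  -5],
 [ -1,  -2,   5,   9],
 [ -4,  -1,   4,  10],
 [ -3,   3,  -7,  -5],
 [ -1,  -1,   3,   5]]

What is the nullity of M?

Row reduce to echelon form.
R2 ← R2 − (1/2)·R1: [0, -7/2, 19/2, 23/2]
R3 ← R3 − (2)·R1: [0, -7, 22, 20]
R4 ← R4 − (3/2)·R1: [0, -3/2, 13/2, 5/2]
R5 ← R5 − (1/2)·R1: [0, -5/2, 15/2, 15/2]
R3 ← R3 − (2)·R2: [0, 0, 3, -3]
R4 ← R4 − (3/7)·R2: [0, 0, 17/7, -17/7]
R5 ← R5 − (5/7)·R2: [0, 0, 5/7, -5/7]
R4 ← R4 − (17/21)·R3: [0, 0, 0, 0]
R5 ← R5 − (5/21)·R3: [0, 0, 0, 0]
3 nonzero rows, so rank(M) = 3.
M has 4 columns; by rank–nullity, nullity = 4 − 3 = 1.

1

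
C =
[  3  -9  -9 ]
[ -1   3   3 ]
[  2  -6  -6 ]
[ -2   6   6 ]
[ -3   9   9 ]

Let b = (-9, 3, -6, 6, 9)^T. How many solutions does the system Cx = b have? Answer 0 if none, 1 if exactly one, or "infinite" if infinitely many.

Row reduce the augmented matrix [C | b].
R2 ← R2 + (1/3)·R1: [0, 0, 0, 0]
R3 ← R3 − (2/3)·R1: [0, 0, 0, 0]
R4 ← R4 + (2/3)·R1: [0, 0, 0, 0]
R5 ← R5 + R1: [0, 0, 0, 0]
The echelon form has 1 nonzero rows, and every pivot lies in the first 3 columns, so rank(C) = rank([C|b]) = 1.
The system is consistent.
rank = 1 < 3 unknowns, so there are infinitely many solutions.

infinite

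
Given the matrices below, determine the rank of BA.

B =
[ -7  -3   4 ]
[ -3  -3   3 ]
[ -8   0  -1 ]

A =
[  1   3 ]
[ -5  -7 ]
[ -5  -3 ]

First compute BA:
[[-12, -12],
 [ -3,   3],
 [ -3, -21]]
Now row reduce the product.
R2 ← R2 − (1/4)·R1: [0, 6]
R3 ← R3 − (1/4)·R1: [0, -18]
R3 ← R3 + (3)·R2: [0, 0]
2 nonzero rows, so rank(BA) = 2.

2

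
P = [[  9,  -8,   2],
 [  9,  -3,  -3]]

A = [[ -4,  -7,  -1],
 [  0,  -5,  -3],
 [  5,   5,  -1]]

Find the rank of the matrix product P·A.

2

First compute PA:
[[-26, -13,  13],
 [-51, -63,   3]]
Now row reduce the product.
R2 ← R2 − (51/26)·R1: [0, -75/2, -45/2]
2 nonzero rows, so rank(PA) = 2.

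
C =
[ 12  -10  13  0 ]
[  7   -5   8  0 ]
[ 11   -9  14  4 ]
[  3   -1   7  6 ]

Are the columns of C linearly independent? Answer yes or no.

no

Row reduce C to echelon form.
R2 ← R2 − (7/12)·R1: [0, 5/6, 5/12, 0]
R3 ← R3 − (11/12)·R1: [0, 1/6, 25/12, 4]
R4 ← R4 − (1/4)·R1: [0, 3/2, 15/4, 6]
R3 ← R3 − (1/5)·R2: [0, 0, 2, 4]
R4 ← R4 − (9/5)·R2: [0, 0, 3, 6]
R4 ← R4 − (3/2)·R3: [0, 0, 0, 0]
3 pivots among 4 columns.
Only 3 < 4 pivot columns, so the columns are linearly dependent.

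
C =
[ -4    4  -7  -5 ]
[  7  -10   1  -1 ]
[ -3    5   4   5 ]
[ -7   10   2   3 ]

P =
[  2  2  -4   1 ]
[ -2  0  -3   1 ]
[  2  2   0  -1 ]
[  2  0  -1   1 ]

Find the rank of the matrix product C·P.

3

First compute CP:
[[-40, -22,   9,   2],
 [ 34,  16,   3,  -5],
 [  2,   2,  -8,   3],
 [-24, -10,  -5,   4]]
Now row reduce the product.
R2 ← R2 + (17/20)·R1: [0, -27/10, 213/20, -33/10]
R3 ← R3 + (1/20)·R1: [0, 9/10, -151/20, 31/10]
R4 ← R4 − (3/5)·R1: [0, 16/5, -52/5, 14/5]
R3 ← R3 + (1/3)·R2: [0, 0, -4, 2]
R4 ← R4 + (32/27)·R2: [0, 0, 20/9, -10/9]
R4 ← R4 + (5/9)·R3: [0, 0, 0, 0]
3 nonzero rows, so rank(CP) = 3.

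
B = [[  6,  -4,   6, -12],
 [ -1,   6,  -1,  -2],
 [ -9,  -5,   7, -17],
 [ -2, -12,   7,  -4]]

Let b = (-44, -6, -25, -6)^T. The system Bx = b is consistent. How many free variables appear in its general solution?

Row reduce the augmented matrix [B | b].
R2 ← R2 + (1/6)·R1: [0, 16/3, 0, -4, -40/3]
R3 ← R3 + (3/2)·R1: [0, -11, 16, -35, -91]
R4 ← R4 + (1/3)·R1: [0, -40/3, 9, -8, -62/3]
R3 ← R3 + (33/16)·R2: [0, 0, 16, -173/4, -237/2]
R4 ← R4 + (5/2)·R2: [0, 0, 9, -18, -54]
R4 ← R4 − (9/16)·R3: [0, 0, 0, 405/64, 405/32]
The echelon form has 4 nonzero rows, and every pivot lies in the first 4 columns, so rank(B) = rank([B|b]) = 4.
The system is consistent.
Free variables = (unknowns) − (rank) = 4 − 4 = 0.

0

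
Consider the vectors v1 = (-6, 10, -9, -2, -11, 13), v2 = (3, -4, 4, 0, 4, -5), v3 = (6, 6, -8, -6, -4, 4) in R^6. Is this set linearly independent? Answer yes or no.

Form the matrix with these vectors as rows and row reduce.
R2 ← R2 + (1/2)·R1: [0, 1, -1/2, -1, -3/2, 3/2]
R3 ← R3 + R1: [0, 16, -17, -8, -15, 17]
R3 ← R3 − (16)·R2: [0, 0, -9, 8, 9, -7]
3 nonzero rows, so the 3 vectors span a space of dimension 3.
Since 3 = 3, the vectors are linearly independent.

yes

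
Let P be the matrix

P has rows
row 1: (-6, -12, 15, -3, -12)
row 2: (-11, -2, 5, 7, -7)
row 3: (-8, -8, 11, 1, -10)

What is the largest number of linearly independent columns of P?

2

Row reduce to echelon form.
R2 ← R2 − (11/6)·R1: [0, 20, -45/2, 25/2, 15]
R3 ← R3 − (4/3)·R1: [0, 8, -9, 5, 6]
R3 ← R3 − (2/5)·R2: [0, 0, 0, 0, 0]
Echelon form has 2 nonzero rows, so rank(P) = 2.
The rank gives the maximum number of linearly independent columns: 2.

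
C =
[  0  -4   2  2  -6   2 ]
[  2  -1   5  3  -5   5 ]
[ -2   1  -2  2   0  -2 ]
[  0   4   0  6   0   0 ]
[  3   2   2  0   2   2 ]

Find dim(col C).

4

Row reduce to echelon form.
Swap R1 ↔ R2
R3 ← R3 + R1: [0, 0, 3, 5, -5, 3]
R5 ← R5 − (3/2)·R1: [0, 7/2, -11/2, -9/2, 19/2, -11/2]
R4 ← R4 + R2: [0, 0, 2, 8, -6, 2]
R5 ← R5 + (7/8)·R2: [0, 0, -15/4, -11/4, 17/4, -15/4]
R4 ← R4 − (2/3)·R3: [0, 0, 0, 14/3, -8/3, 0]
R5 ← R5 + (5/4)·R3: [0, 0, 0, 7/2, -2, 0]
R5 ← R5 − (3/4)·R4: [0, 0, 0, 0, 0, 0]
Echelon form has 4 nonzero rows, so rank(C) = 4.
The column space has dimension equal to the rank: 4.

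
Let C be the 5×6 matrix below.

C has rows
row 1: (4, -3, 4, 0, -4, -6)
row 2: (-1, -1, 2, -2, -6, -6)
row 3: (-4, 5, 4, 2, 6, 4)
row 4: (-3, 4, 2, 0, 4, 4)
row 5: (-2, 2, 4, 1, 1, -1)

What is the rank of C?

4

Row reduce to echelon form.
R2 ← R2 + (1/4)·R1: [0, -7/4, 3, -2, -7, -15/2]
R3 ← R3 + R1: [0, 2, 8, 2, 2, -2]
R4 ← R4 + (3/4)·R1: [0, 7/4, 5, 0, 1, -1/2]
R5 ← R5 + (1/2)·R1: [0, 1/2, 6, 1, -1, -4]
R3 ← R3 + (8/7)·R2: [0, 0, 80/7, -2/7, -6, -74/7]
R4 ← R4 + R2: [0, 0, 8, -2, -6, -8]
R5 ← R5 + (2/7)·R2: [0, 0, 48/7, 3/7, -3, -43/7]
R4 ← R4 − (7/10)·R3: [0, 0, 0, -9/5, -9/5, -3/5]
R5 ← R5 − (3/5)·R3: [0, 0, 0, 3/5, 3/5, 1/5]
R5 ← R5 + (1/3)·R4: [0, 0, 0, 0, 0, 0]
Echelon form has 4 nonzero rows, so rank(C) = 4.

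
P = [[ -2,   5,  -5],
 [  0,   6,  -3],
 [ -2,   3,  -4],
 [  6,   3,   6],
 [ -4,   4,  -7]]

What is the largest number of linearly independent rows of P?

2

Row reduce to echelon form.
R3 ← R3 − R1: [0, -2, 1]
R4 ← R4 + (3)·R1: [0, 18, -9]
R5 ← R5 − (2)·R1: [0, -6, 3]
R3 ← R3 + (1/3)·R2: [0, 0, 0]
R4 ← R4 − (3)·R2: [0, 0, 0]
R5 ← R5 + R2: [0, 0, 0]
Echelon form has 2 nonzero rows, so rank(P) = 2.
The rank gives the maximum number of linearly independent rows: 2.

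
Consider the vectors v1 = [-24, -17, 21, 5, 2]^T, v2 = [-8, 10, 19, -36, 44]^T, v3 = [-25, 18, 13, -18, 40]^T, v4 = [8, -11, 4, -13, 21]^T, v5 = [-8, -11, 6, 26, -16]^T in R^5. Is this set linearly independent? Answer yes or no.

Form the matrix with these vectors as rows and row reduce.
R2 ← R2 − (1/3)·R1: [0, 47/3, 12, -113/3, 130/3]
R3 ← R3 − (25/24)·R1: [0, 857/24, -71/8, -557/24, 455/12]
R4 ← R4 + (1/3)·R1: [0, -50/3, 11, -34/3, 65/3]
R5 ← R5 − (1/3)·R1: [0, -16/3, -1, 73/3, -50/3]
R3 ← R3 − (857/376)·R2: [0, 0, -13621/376, 11777/188, -2860/47]
R4 ← R4 + (50/47)·R2: [0, 0, 1117/47, -2416/47, 3185/47]
R5 ← R5 + (16/47)·R2: [0, 0, 145/47, 541/47, -90/47]
R4 ← R4 + (8936/13621)·R3: [0, 0, 0, -140394/13621, 379275/13621]
R5 ← R5 + (1160/13621)·R3: [0, 0, 0, 229453/13621, -96670/13621]
R5 ← R5 + (229453/140394)·R4: [0, 0, 0, 0, 1797565/46798]
5 nonzero rows, so the 5 vectors span a space of dimension 5.
Since 5 = 5, the vectors are linearly independent.

yes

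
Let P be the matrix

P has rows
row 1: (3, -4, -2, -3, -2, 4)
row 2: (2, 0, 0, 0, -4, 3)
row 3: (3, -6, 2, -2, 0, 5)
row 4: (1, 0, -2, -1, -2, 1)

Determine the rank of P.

3

Row reduce to echelon form.
R2 ← R2 − (2/3)·R1: [0, 8/3, 4/3, 2, -8/3, 1/3]
R3 ← R3 − R1: [0, -2, 4, 1, 2, 1]
R4 ← R4 − (1/3)·R1: [0, 4/3, -4/3, 0, -4/3, -1/3]
R3 ← R3 + (3/4)·R2: [0, 0, 5, 5/2, 0, 5/4]
R4 ← R4 − (1/2)·R2: [0, 0, -2, -1, 0, -1/2]
R4 ← R4 + (2/5)·R3: [0, 0, 0, 0, 0, 0]
Echelon form has 3 nonzero rows, so rank(P) = 3.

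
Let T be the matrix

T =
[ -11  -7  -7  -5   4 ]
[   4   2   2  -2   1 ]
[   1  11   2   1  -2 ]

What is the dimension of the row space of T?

Row reduce to echelon form.
R2 ← R2 + (4/11)·R1: [0, -6/11, -6/11, -42/11, 27/11]
R3 ← R3 + (1/11)·R1: [0, 114/11, 15/11, 6/11, -18/11]
R3 ← R3 + (19)·R2: [0, 0, -9, -72, 45]
Echelon form has 3 nonzero rows, so rank(T) = 3.
The row space has dimension equal to the rank: 3.

3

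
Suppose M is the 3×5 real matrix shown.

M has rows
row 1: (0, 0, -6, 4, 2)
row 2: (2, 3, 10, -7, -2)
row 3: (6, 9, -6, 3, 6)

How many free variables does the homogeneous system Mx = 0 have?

Row reduce to echelon form.
Swap R1 ↔ R2
R3 ← R3 − (3)·R1: [0, 0, -36, 24, 12]
R3 ← R3 − (6)·R2: [0, 0, 0, 0, 0]
2 nonzero rows, so rank(M) = 2.
M has 5 columns; by rank–nullity, nullity = 5 − 2 = 3.

3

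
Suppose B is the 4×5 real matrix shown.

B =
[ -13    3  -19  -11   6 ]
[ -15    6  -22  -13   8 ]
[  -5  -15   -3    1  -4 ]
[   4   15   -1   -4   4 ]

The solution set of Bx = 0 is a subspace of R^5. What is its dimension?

Row reduce to echelon form.
R2 ← R2 − (15/13)·R1: [0, 33/13, -1/13, -4/13, 14/13]
R3 ← R3 − (5/13)·R1: [0, -210/13, 56/13, 68/13, -82/13]
R4 ← R4 + (4/13)·R1: [0, 207/13, -89/13, -96/13, 76/13]
R3 ← R3 + (70/11)·R2: [0, 0, 42/11, 36/11, 6/11]
R4 ← R4 − (69/11)·R2: [0, 0, -70/11, -60/11, -10/11]
R4 ← R4 + (5/3)·R3: [0, 0, 0, 0, 0]
3 nonzero rows, so rank(B) = 3.
B has 5 columns; by rank–nullity, nullity = 5 − 3 = 2.

2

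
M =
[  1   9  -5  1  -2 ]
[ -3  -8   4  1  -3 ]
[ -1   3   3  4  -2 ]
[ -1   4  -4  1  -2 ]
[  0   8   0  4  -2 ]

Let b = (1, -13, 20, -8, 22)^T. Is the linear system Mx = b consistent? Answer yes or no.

yes

Row reduce the augmented matrix [M | b].
R2 ← R2 + (3)·R1: [0, 19, -11, 4, -9, -10]
R3 ← R3 + R1: [0, 12, -2, 5, -4, 21]
R4 ← R4 + R1: [0, 13, -9, 2, -4, -7]
R3 ← R3 − (12/19)·R2: [0, 0, 94/19, 47/19, 32/19, 519/19]
R4 ← R4 − (13/19)·R2: [0, 0, -28/19, -14/19, 41/19, -3/19]
R5 ← R5 − (8/19)·R2: [0, 0, 88/19, 44/19, 34/19, 498/19]
R4 ← R4 + (14/47)·R3: [0, 0, 0, 0, 125/47, 375/47]
R5 ← R5 − (44/47)·R3: [0, 0, 0, 0, 10/47, 30/47]
R5 ← R5 − (2/25)·R4: [0, 0, 0, 0, 0, 0]
The echelon form has 4 nonzero rows, and every pivot lies in the first 5 columns, so rank(M) = rank([M|b]) = 4.
The system is consistent.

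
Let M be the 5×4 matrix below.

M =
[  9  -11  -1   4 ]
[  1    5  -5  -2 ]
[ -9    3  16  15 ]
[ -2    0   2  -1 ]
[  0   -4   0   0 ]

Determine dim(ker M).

0

Row reduce to echelon form.
R2 ← R2 − (1/9)·R1: [0, 56/9, -44/9, -22/9]
R3 ← R3 + R1: [0, -8, 15, 19]
R4 ← R4 + (2/9)·R1: [0, -22/9, 16/9, -1/9]
R3 ← R3 + (9/7)·R2: [0, 0, 61/7, 111/7]
R4 ← R4 + (11/28)·R2: [0, 0, -1/7, -15/14]
R5 ← R5 + (9/14)·R2: [0, 0, -22/7, -11/7]
R4 ← R4 + (1/61)·R3: [0, 0, 0, -99/122]
R5 ← R5 + (22/61)·R3: [0, 0, 0, 253/61]
R5 ← R5 + (46/9)·R4: [0, 0, 0, 0]
4 nonzero rows, so rank(M) = 4.
M has 4 columns; by rank–nullity, nullity = 4 − 4 = 0.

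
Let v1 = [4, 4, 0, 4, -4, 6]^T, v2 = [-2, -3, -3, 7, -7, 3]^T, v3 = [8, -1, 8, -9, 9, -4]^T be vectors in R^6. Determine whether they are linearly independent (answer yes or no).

yes

Form the matrix with these vectors as rows and row reduce.
R2 ← R2 + (1/2)·R1: [0, -1, -3, 9, -9, 6]
R3 ← R3 − (2)·R1: [0, -9, 8, -17, 17, -16]
R3 ← R3 − (9)·R2: [0, 0, 35, -98, 98, -70]
3 nonzero rows, so the 3 vectors span a space of dimension 3.
Since 3 = 3, the vectors are linearly independent.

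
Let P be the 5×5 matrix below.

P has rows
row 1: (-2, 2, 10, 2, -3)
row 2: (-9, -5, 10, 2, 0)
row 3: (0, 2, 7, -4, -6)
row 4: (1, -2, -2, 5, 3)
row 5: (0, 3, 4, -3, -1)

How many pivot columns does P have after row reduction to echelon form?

Row reduce to echelon form.
R2 ← R2 − (9/2)·R1: [0, -14, -35, -7, 27/2]
R4 ← R4 + (1/2)·R1: [0, -1, 3, 6, 3/2]
R3 ← R3 + (1/7)·R2: [0, 0, 2, -5, -57/14]
R4 ← R4 − (1/14)·R2: [0, 0, 11/2, 13/2, 15/28]
R5 ← R5 + (3/14)·R2: [0, 0, -7/2, -9/2, 53/28]
R4 ← R4 − (11/4)·R3: [0, 0, 0, 81/4, 657/56]
R5 ← R5 + (7/4)·R3: [0, 0, 0, -53/4, -293/56]
R5 ← R5 + (53/81)·R4: [0, 0, 0, 0, 22/9]
Echelon form has 5 nonzero rows, so rank(P) = 5.
Each nonzero row contributes one pivot column: 5 pivot columns.

5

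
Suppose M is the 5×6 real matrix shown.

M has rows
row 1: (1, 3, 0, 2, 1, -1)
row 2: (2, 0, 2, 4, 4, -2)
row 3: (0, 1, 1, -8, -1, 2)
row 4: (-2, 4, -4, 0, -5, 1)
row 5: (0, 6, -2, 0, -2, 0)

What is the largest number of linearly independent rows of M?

Row reduce to echelon form.
R2 ← R2 − (2)·R1: [0, -6, 2, 0, 2, 0]
R4 ← R4 + (2)·R1: [0, 10, -4, 4, -3, -1]
R3 ← R3 + (1/6)·R2: [0, 0, 4/3, -8, -2/3, 2]
R4 ← R4 + (5/3)·R2: [0, 0, -2/3, 4, 1/3, -1]
R5 ← R5 + R2: [0, 0, 0, 0, 0, 0]
R4 ← R4 + (1/2)·R3: [0, 0, 0, 0, 0, 0]
Echelon form has 3 nonzero rows, so rank(M) = 3.
The rank gives the maximum number of linearly independent rows: 3.

3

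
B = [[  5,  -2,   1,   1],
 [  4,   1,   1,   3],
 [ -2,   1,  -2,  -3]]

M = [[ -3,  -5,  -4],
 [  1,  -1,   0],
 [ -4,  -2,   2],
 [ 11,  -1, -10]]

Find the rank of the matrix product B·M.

3

First compute BM:
[[-10, -26, -28],
 [ 18, -26, -44],
 [-18,  16,  34]]
Now row reduce the product.
R2 ← R2 + (9/5)·R1: [0, -364/5, -472/5]
R3 ← R3 − (9/5)·R1: [0, 314/5, 422/5]
R3 ← R3 + (157/182)·R2: [0, 0, 270/91]
3 nonzero rows, so rank(BM) = 3.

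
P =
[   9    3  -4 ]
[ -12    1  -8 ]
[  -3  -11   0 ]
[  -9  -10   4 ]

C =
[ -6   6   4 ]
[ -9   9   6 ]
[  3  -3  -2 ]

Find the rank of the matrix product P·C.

1

First compute PC:
[[-93,  93,  62],
 [ 39, -39, -26],
 [117, -117, -78],
 [156, -156, -104]]
Now row reduce the product.
R2 ← R2 + (13/31)·R1: [0, 0, 0]
R3 ← R3 + (39/31)·R1: [0, 0, 0]
R4 ← R4 + (52/31)·R1: [0, 0, 0]
1 nonzero row, so rank(PC) = 1.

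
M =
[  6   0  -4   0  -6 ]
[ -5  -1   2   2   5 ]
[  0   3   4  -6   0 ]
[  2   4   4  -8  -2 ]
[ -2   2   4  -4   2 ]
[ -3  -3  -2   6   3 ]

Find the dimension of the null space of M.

Row reduce to echelon form.
R2 ← R2 + (5/6)·R1: [0, -1, -4/3, 2, 0]
R4 ← R4 − (1/3)·R1: [0, 4, 16/3, -8, 0]
R5 ← R5 + (1/3)·R1: [0, 2, 8/3, -4, 0]
R6 ← R6 + (1/2)·R1: [0, -3, -4, 6, 0]
R3 ← R3 + (3)·R2: [0, 0, 0, 0, 0]
R4 ← R4 + (4)·R2: [0, 0, 0, 0, 0]
R5 ← R5 + (2)·R2: [0, 0, 0, 0, 0]
R6 ← R6 − (3)·R2: [0, 0, 0, 0, 0]
2 nonzero rows, so rank(M) = 2.
M has 5 columns; by rank–nullity, nullity = 5 − 2 = 3.

3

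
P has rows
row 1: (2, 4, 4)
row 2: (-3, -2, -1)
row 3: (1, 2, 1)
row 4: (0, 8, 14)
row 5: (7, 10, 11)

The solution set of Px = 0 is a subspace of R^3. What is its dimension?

Row reduce to echelon form.
R2 ← R2 + (3/2)·R1: [0, 4, 5]
R3 ← R3 − (1/2)·R1: [0, 0, -1]
R5 ← R5 − (7/2)·R1: [0, -4, -3]
R4 ← R4 − (2)·R2: [0, 0, 4]
R5 ← R5 + R2: [0, 0, 2]
R4 ← R4 + (4)·R3: [0, 0, 0]
R5 ← R5 + (2)·R3: [0, 0, 0]
3 nonzero rows, so rank(P) = 3.
P has 3 columns; by rank–nullity, nullity = 3 − 3 = 0.

0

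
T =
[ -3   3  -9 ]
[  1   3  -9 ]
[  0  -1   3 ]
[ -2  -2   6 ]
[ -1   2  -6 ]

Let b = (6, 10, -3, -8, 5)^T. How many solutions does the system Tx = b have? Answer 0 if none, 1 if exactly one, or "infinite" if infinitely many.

Row reduce the augmented matrix [T | b].
R2 ← R2 + (1/3)·R1: [0, 4, -12, 12]
R4 ← R4 − (2/3)·R1: [0, -4, 12, -12]
R5 ← R5 − (1/3)·R1: [0, 1, -3, 3]
R3 ← R3 + (1/4)·R2: [0, 0, 0, 0]
R4 ← R4 + R2: [0, 0, 0, 0]
R5 ← R5 − (1/4)·R2: [0, 0, 0, 0]
The echelon form has 2 nonzero rows, and every pivot lies in the first 3 columns, so rank(T) = rank([T|b]) = 2.
The system is consistent.
rank = 2 < 3 unknowns, so there are infinitely many solutions.

infinite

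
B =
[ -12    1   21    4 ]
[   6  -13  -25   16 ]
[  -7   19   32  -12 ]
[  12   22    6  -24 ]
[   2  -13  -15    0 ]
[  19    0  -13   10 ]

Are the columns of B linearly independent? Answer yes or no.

yes

Row reduce B to echelon form.
R2 ← R2 + (1/2)·R1: [0, -25/2, -29/2, 18]
R3 ← R3 − (7/12)·R1: [0, 221/12, 79/4, -43/3]
R4 ← R4 + R1: [0, 23, 27, -20]
R5 ← R5 + (1/6)·R1: [0, -77/6, -23/2, 2/3]
R6 ← R6 + (19/12)·R1: [0, 19/12, 81/4, 49/3]
R3 ← R3 + (221/150)·R2: [0, 0, -121/75, 914/75]
R4 ← R4 + (46/25)·R2: [0, 0, 8/25, 328/25]
R5 ← R5 − (77/75)·R2: [0, 0, 254/75, -1336/75]
R6 ← R6 + (19/150)·R2: [0, 0, 1381/75, 1396/75]
R4 ← R4 + (24/121)·R3: [0, 0, 0, 1880/121]
R5 ← R5 + (254/121)·R3: [0, 0, 0, 940/121]
R6 ← R6 + (1381/121)·R3: [0, 0, 0, 19082/121]
R5 ← R5 − (1/2)·R4: [0, 0, 0, 0]
R6 ← R6 − (203/20)·R4: [0, 0, 0, 0]
4 pivots among 4 columns.
Every column is a pivot column, so the columns are linearly independent.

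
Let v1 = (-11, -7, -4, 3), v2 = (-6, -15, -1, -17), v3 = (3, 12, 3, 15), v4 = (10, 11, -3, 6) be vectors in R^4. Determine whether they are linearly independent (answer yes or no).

Form the matrix with these vectors as rows and row reduce.
R2 ← R2 − (6/11)·R1: [0, -123/11, 13/11, -205/11]
R3 ← R3 + (3/11)·R1: [0, 111/11, 21/11, 174/11]
R4 ← R4 + (10/11)·R1: [0, 51/11, -73/11, 96/11]
R3 ← R3 + (37/41)·R2: [0, 0, 122/41, -1]
R4 ← R4 + (17/41)·R2: [0, 0, -252/41, 1]
R4 ← R4 + (126/61)·R3: [0, 0, 0, -65/61]
4 nonzero rows, so the 4 vectors span a space of dimension 4.
Since 4 = 4, the vectors are linearly independent.

yes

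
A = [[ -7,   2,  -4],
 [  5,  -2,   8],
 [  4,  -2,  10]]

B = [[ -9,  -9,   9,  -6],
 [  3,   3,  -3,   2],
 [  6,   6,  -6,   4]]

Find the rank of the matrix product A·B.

First compute AB:
[[ 45,  45, -45,  30],
 [ -3,  -3,   3,  -2],
 [ 18,  18, -18,  12]]
Now row reduce the product.
R2 ← R2 + (1/15)·R1: [0, 0, 0, 0]
R3 ← R3 − (2/5)·R1: [0, 0, 0, 0]
1 nonzero row, so rank(AB) = 1.

1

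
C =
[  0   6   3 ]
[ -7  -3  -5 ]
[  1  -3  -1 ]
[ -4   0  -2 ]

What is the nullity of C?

Row reduce to echelon form.
Swap R1 ↔ R2
R3 ← R3 + (1/7)·R1: [0, -24/7, -12/7]
R4 ← R4 − (4/7)·R1: [0, 12/7, 6/7]
R3 ← R3 + (4/7)·R2: [0, 0, 0]
R4 ← R4 − (2/7)·R2: [0, 0, 0]
2 nonzero rows, so rank(C) = 2.
C has 3 columns; by rank–nullity, nullity = 3 − 2 = 1.

1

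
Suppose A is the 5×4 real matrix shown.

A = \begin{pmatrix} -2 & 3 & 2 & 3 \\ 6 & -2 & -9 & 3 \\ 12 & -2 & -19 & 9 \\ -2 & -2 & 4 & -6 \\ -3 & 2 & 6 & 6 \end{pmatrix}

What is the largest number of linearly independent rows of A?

3

Row reduce to echelon form.
R2 ← R2 + (3)·R1: [0, 7, -3, 12]
R3 ← R3 + (6)·R1: [0, 16, -7, 27]
R4 ← R4 − R1: [0, -5, 2, -9]
R5 ← R5 − (3/2)·R1: [0, -5/2, 3, 3/2]
R3 ← R3 − (16/7)·R2: [0, 0, -1/7, -3/7]
R4 ← R4 + (5/7)·R2: [0, 0, -1/7, -3/7]
R5 ← R5 + (5/14)·R2: [0, 0, 27/14, 81/14]
R4 ← R4 − R3: [0, 0, 0, 0]
R5 ← R5 + (27/2)·R3: [0, 0, 0, 0]
Echelon form has 3 nonzero rows, so rank(A) = 3.
The rank gives the maximum number of linearly independent rows: 3.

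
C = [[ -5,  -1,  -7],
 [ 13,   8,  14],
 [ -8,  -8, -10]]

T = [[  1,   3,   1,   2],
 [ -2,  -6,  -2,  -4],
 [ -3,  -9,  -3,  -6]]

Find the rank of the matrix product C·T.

First compute CT:
[[ 18,  54,  18,  36],
 [-45, -135, -45, -90],
 [ 38, 114,  38,  76]]
Now row reduce the product.
R2 ← R2 + (5/2)·R1: [0, 0, 0, 0]
R3 ← R3 − (19/9)·R1: [0, 0, 0, 0]
1 nonzero row, so rank(CT) = 1.

1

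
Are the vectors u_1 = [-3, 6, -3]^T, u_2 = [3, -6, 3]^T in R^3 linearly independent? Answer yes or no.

no

Form the matrix with these vectors as rows and row reduce.
R2 ← R2 + R1: [0, 0, 0]
1 nonzero row, so the 2 vectors span a space of dimension 1.
Since 1 < 2, the vectors are linearly dependent.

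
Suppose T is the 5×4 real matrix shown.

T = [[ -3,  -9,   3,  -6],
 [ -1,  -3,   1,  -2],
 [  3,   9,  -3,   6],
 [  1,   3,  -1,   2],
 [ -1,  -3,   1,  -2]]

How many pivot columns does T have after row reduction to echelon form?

Row reduce to echelon form.
R2 ← R2 − (1/3)·R1: [0, 0, 0, 0]
R3 ← R3 + R1: [0, 0, 0, 0]
R4 ← R4 + (1/3)·R1: [0, 0, 0, 0]
R5 ← R5 − (1/3)·R1: [0, 0, 0, 0]
Echelon form has 1 nonzero row, so rank(T) = 1.
Each nonzero row contributes one pivot column: 1 pivot columns.

1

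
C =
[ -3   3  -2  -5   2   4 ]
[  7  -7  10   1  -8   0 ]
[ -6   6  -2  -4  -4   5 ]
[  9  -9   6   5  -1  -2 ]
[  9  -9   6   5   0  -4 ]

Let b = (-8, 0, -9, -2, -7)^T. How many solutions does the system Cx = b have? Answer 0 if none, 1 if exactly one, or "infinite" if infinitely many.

0

Row reduce the augmented matrix [C | b].
R2 ← R2 + (7/3)·R1: [0, 0, 16/3, -32/3, -10/3, 28/3, -56/3]
R3 ← R3 − (2)·R1: [0, 0, 2, 6, -8, -3, 7]
R4 ← R4 + (3)·R1: [0, 0, 0, -10, 5, 10, -26]
R5 ← R5 + (3)·R1: [0, 0, 0, -10, 6, 8, -31]
R3 ← R3 − (3/8)·R2: [0, 0, 0, 10, -27/4, -13/2, 14]
R4 ← R4 + R3: [0, 0, 0, 0, -7/4, 7/2, -12]
R5 ← R5 + R3: [0, 0, 0, 0, -3/4, 3/2, -17]
R5 ← R5 − (3/7)·R4: [0, 0, 0, 0, 0, 0, -83/7]
The echelon form has 5 nonzero rows; the last pivot sits in the augmented column, so rank(C) = 4 but rank([C|b]) = 5.
Since the ranks differ, the system is inconsistent.
It has no solutions.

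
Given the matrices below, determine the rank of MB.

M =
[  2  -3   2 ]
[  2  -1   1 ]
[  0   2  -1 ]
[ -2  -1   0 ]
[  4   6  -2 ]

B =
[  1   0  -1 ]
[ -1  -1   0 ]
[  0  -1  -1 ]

2

First compute MB:
[[  5,   1,  -4],
 [  3,   0,  -3],
 [ -2,  -1,   1],
 [ -1,   1,   2],
 [ -2,  -4,  -2]]
Now row reduce the product.
R2 ← R2 − (3/5)·R1: [0, -3/5, -3/5]
R3 ← R3 + (2/5)·R1: [0, -3/5, -3/5]
R4 ← R4 + (1/5)·R1: [0, 6/5, 6/5]
R5 ← R5 + (2/5)·R1: [0, -18/5, -18/5]
R3 ← R3 − R2: [0, 0, 0]
R4 ← R4 + (2)·R2: [0, 0, 0]
R5 ← R5 − (6)·R2: [0, 0, 0]
2 nonzero rows, so rank(MB) = 2.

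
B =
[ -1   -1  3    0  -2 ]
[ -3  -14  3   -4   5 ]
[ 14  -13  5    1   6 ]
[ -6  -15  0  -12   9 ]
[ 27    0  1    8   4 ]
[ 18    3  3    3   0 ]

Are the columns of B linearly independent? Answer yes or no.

Row reduce B to echelon form.
R2 ← R2 − (3)·R1: [0, -11, -6, -4, 11]
R3 ← R3 + (14)·R1: [0, -27, 47, 1, -22]
R4 ← R4 − (6)·R1: [0, -9, -18, -12, 21]
R5 ← R5 + (27)·R1: [0, -27, 82, 8, -50]
R6 ← R6 + (18)·R1: [0, -15, 57, 3, -36]
R3 ← R3 − (27/11)·R2: [0, 0, 679/11, 119/11, -49]
R4 ← R4 − (9/11)·R2: [0, 0, -144/11, -96/11, 12]
R5 ← R5 − (27/11)·R2: [0, 0, 1064/11, 196/11, -77]
R6 ← R6 − (15/11)·R2: [0, 0, 717/11, 93/11, -51]
R4 ← R4 + (144/679)·R3: [0, 0, 0, -624/97, 156/97]
R5 ← R5 − (152/97)·R3: [0, 0, 0, 84/97, -21/97]
R6 ← R6 − (717/679)·R3: [0, 0, 0, -288/97, 72/97]
R5 ← R5 + (7/52)·R4: [0, 0, 0, 0, 0]
R6 ← R6 − (6/13)·R4: [0, 0, 0, 0, 0]
4 pivots among 5 columns.
Only 4 < 5 pivot columns, so the columns are linearly dependent.

no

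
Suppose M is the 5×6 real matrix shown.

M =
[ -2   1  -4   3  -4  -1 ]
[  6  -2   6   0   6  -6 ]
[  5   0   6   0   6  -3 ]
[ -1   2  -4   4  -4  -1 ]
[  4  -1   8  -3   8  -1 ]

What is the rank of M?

4

Row reduce to echelon form.
R2 ← R2 + (3)·R1: [0, 1, -6, 9, -6, -9]
R3 ← R3 + (5/2)·R1: [0, 5/2, -4, 15/2, -4, -11/2]
R4 ← R4 − (1/2)·R1: [0, 3/2, -2, 5/2, -2, -1/2]
R5 ← R5 + (2)·R1: [0, 1, 0, 3, 0, -3]
R3 ← R3 − (5/2)·R2: [0, 0, 11, -15, 11, 17]
R4 ← R4 − (3/2)·R2: [0, 0, 7, -11, 7, 13]
R5 ← R5 − R2: [0, 0, 6, -6, 6, 6]
R4 ← R4 − (7/11)·R3: [0, 0, 0, -16/11, 0, 24/11]
R5 ← R5 − (6/11)·R3: [0, 0, 0, 24/11, 0, -36/11]
R5 ← R5 + (3/2)·R4: [0, 0, 0, 0, 0, 0]
Echelon form has 4 nonzero rows, so rank(M) = 4.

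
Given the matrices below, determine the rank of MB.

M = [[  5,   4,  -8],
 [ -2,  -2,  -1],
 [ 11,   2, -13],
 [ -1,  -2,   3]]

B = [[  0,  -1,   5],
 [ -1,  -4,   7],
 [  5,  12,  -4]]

3

First compute MB:
[[-44, -117,  85],
 [ -3,  -2, -20],
 [-67, -175, 121],
 [ 17,  45, -31]]
Now row reduce the product.
R2 ← R2 − (3/44)·R1: [0, 263/44, -1135/44]
R3 ← R3 − (67/44)·R1: [0, 139/44, -371/44]
R4 ← R4 + (17/44)·R1: [0, -9/44, 81/44]
R3 ← R3 − (139/263)·R2: [0, 0, 1368/263]
R4 ← R4 + (9/263)·R2: [0, 0, 252/263]
R4 ← R4 − (7/38)·R3: [0, 0, 0]
3 nonzero rows, so rank(MB) = 3.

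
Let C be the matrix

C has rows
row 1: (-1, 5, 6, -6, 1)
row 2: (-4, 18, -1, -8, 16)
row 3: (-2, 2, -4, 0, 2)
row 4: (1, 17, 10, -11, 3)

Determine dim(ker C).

Row reduce to echelon form.
R2 ← R2 − (4)·R1: [0, -2, -25, 16, 12]
R3 ← R3 − (2)·R1: [0, -8, -16, 12, 0]
R4 ← R4 + R1: [0, 22, 16, -17, 4]
R3 ← R3 − (4)·R2: [0, 0, 84, -52, -48]
R4 ← R4 + (11)·R2: [0, 0, -259, 159, 136]
R4 ← R4 + (37/12)·R3: [0, 0, 0, -4/3, -12]
4 nonzero rows, so rank(C) = 4.
C has 5 columns; by rank–nullity, nullity = 5 − 4 = 1.

1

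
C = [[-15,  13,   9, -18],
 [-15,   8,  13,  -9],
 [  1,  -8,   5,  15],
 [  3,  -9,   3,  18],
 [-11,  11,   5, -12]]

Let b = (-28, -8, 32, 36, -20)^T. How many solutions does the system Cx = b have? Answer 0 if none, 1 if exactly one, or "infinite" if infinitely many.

infinite

Row reduce the augmented matrix [C | b].
R2 ← R2 − R1: [0, -5, 4, 9, 20]
R3 ← R3 + (1/15)·R1: [0, -107/15, 28/5, 69/5, 452/15]
R4 ← R4 + (1/5)·R1: [0, -32/5, 24/5, 72/5, 152/5]
R5 ← R5 − (11/15)·R1: [0, 22/15, -8/5, 6/5, 8/15]
R3 ← R3 − (107/75)·R2: [0, 0, -8/75, 24/25, 8/5]
R4 ← R4 − (32/25)·R2: [0, 0, -8/25, 72/25, 24/5]
R5 ← R5 + (22/75)·R2: [0, 0, -32/75, 96/25, 32/5]
R4 ← R4 − (3)·R3: [0, 0, 0, 0, 0]
R5 ← R5 − (4)·R3: [0, 0, 0, 0, 0]
The echelon form has 3 nonzero rows, and every pivot lies in the first 4 columns, so rank(C) = rank([C|b]) = 3.
The system is consistent.
rank = 3 < 4 unknowns, so there are infinitely many solutions.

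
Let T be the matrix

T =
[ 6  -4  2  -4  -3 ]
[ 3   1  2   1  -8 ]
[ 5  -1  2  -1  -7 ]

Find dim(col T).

Row reduce to echelon form.
R2 ← R2 − (1/2)·R1: [0, 3, 1, 3, -13/2]
R3 ← R3 − (5/6)·R1: [0, 7/3, 1/3, 7/3, -9/2]
R3 ← R3 − (7/9)·R2: [0, 0, -4/9, 0, 5/9]
Echelon form has 3 nonzero rows, so rank(T) = 3.
The column space has dimension equal to the rank: 3.

3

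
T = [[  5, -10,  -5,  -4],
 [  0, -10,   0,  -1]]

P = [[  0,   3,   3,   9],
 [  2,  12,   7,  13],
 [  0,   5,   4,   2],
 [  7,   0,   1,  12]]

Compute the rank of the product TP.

First compute TP:
[[-48, -130, -79, -143],
 [-27, -120, -71, -142]]
Now row reduce the product.
R2 ← R2 − (9/16)·R1: [0, -375/8, -425/16, -985/16]
2 nonzero rows, so rank(TP) = 2.

2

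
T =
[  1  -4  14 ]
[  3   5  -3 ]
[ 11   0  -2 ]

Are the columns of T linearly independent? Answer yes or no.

yes

Row reduce T to echelon form.
R2 ← R2 − (3)·R1: [0, 17, -45]
R3 ← R3 − (11)·R1: [0, 44, -156]
R3 ← R3 − (44/17)·R2: [0, 0, -672/17]
3 pivots among 3 columns.
Every column is a pivot column, so the columns are linearly independent.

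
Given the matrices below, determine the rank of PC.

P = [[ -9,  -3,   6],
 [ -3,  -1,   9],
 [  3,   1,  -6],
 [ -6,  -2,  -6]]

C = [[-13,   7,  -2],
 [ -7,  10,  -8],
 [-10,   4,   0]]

2

First compute PC:
[[ 78, -69,  42],
 [-44,   5,  14],
 [ 14,   7, -14],
 [152, -86,  28]]
Now row reduce the product.
R2 ← R2 + (22/39)·R1: [0, -441/13, 490/13]
R3 ← R3 − (7/39)·R1: [0, 252/13, -280/13]
R4 ← R4 − (76/39)·R1: [0, 630/13, -700/13]
R3 ← R3 + (4/7)·R2: [0, 0, 0]
R4 ← R4 + (10/7)·R2: [0, 0, 0]
2 nonzero rows, so rank(PC) = 2.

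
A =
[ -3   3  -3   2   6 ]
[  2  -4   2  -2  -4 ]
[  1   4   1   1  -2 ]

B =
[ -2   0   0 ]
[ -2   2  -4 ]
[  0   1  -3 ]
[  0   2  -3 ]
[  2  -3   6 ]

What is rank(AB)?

2

First compute AB:
[[ 12, -11,  27],
 [ -4,   2,  -8],
 [-14,  17, -34]]
Now row reduce the product.
R2 ← R2 + (1/3)·R1: [0, -5/3, 1]
R3 ← R3 + (7/6)·R1: [0, 25/6, -5/2]
R3 ← R3 + (5/2)·R2: [0, 0, 0]
2 nonzero rows, so rank(AB) = 2.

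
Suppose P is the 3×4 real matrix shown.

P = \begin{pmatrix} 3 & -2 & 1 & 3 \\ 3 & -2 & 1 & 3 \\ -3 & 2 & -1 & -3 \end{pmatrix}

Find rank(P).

Row reduce to echelon form.
R2 ← R2 − R1: [0, 0, 0, 0]
R3 ← R3 + R1: [0, 0, 0, 0]
Echelon form has 1 nonzero row, so rank(P) = 1.

1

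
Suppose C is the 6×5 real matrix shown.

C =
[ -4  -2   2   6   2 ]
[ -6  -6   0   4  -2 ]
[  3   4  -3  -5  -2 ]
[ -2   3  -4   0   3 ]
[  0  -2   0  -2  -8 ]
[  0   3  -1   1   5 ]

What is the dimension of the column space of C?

4

Row reduce to echelon form.
R2 ← R2 − (3/2)·R1: [0, -3, -3, -5, -5]
R3 ← R3 + (3/4)·R1: [0, 5/2, -3/2, -1/2, -1/2]
R4 ← R4 − (1/2)·R1: [0, 4, -5, -3, 2]
R3 ← R3 + (5/6)·R2: [0, 0, -4, -14/3, -14/3]
R4 ← R4 + (4/3)·R2: [0, 0, -9, -29/3, -14/3]
R5 ← R5 − (2/3)·R2: [0, 0, 2, 4/3, -14/3]
R6 ← R6 + R2: [0, 0, -4, -4, 0]
R4 ← R4 − (9/4)·R3: [0, 0, 0, 5/6, 35/6]
R5 ← R5 + (1/2)·R3: [0, 0, 0, -1, -7]
R6 ← R6 − R3: [0, 0, 0, 2/3, 14/3]
R5 ← R5 + (6/5)·R4: [0, 0, 0, 0, 0]
R6 ← R6 − (4/5)·R4: [0, 0, 0, 0, 0]
Echelon form has 4 nonzero rows, so rank(C) = 4.
The column space has dimension equal to the rank: 4.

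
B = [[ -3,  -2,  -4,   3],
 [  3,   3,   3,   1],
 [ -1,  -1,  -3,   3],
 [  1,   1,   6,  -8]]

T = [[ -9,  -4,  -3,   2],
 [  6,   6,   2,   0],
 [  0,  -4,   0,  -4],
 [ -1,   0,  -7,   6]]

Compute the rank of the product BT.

First compute BT:
[[ 12,  16, -16,  28],
 [-10,  -6, -10,   0],
 [  0,  10, -20,  28],
 [  5, -22,  55, -70]]
Now row reduce the product.
R2 ← R2 + (5/6)·R1: [0, 22/3, -70/3, 70/3]
R4 ← R4 − (5/12)·R1: [0, -86/3, 185/3, -245/3]
R3 ← R3 − (15/11)·R2: [0, 0, 130/11, -42/11]
R4 ← R4 + (43/11)·R2: [0, 0, -325/11, 105/11]
R4 ← R4 + (5/2)·R3: [0, 0, 0, 0]
3 nonzero rows, so rank(BT) = 3.

3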